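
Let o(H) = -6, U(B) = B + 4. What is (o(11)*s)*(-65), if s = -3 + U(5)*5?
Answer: 16380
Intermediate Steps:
U(B) = 4 + B
s = 42 (s = -3 + (4 + 5)*5 = -3 + 9*5 = -3 + 45 = 42)
(o(11)*s)*(-65) = -6*42*(-65) = -252*(-65) = 16380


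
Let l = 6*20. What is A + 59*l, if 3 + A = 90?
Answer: 7167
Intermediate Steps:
A = 87 (A = -3 + 90 = 87)
l = 120
A + 59*l = 87 + 59*120 = 87 + 7080 = 7167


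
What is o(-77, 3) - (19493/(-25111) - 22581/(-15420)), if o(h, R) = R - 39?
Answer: -4735355917/129070540 ≈ -36.688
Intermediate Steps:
o(h, R) = -39 + R
o(-77, 3) - (19493/(-25111) - 22581/(-15420)) = (-39 + 3) - (19493/(-25111) - 22581/(-15420)) = -36 - (19493*(-1/25111) - 22581*(-1/15420)) = -36 - (-19493/25111 + 7527/5140) = -36 - 1*88816477/129070540 = -36 - 88816477/129070540 = -4735355917/129070540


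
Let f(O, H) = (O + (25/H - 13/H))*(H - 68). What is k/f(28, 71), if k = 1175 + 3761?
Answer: 43807/750 ≈ 58.409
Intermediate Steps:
f(O, H) = (-68 + H)*(O + 12/H) (f(O, H) = (O + 12/H)*(-68 + H) = (-68 + H)*(O + 12/H))
k = 4936
k/f(28, 71) = 4936/(12 - 816/71 - 68*28 + 71*28) = 4936/(12 - 816*1/71 - 1904 + 1988) = 4936/(12 - 816/71 - 1904 + 1988) = 4936/(6000/71) = 4936*(71/6000) = 43807/750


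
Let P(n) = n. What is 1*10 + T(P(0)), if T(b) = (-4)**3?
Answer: -54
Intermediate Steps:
T(b) = -64
1*10 + T(P(0)) = 1*10 - 64 = 10 - 64 = -54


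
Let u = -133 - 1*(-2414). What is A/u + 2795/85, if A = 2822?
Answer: 1323053/38777 ≈ 34.120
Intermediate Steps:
u = 2281 (u = -133 + 2414 = 2281)
A/u + 2795/85 = 2822/2281 + 2795/85 = 2822*(1/2281) + 2795*(1/85) = 2822/2281 + 559/17 = 1323053/38777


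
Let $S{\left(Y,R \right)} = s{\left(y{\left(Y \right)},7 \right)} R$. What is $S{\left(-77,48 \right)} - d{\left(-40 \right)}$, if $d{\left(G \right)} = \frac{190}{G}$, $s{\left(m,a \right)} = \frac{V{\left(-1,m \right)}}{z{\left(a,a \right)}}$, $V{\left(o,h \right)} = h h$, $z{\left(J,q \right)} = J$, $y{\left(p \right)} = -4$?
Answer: $\frac{3205}{28} \approx 114.46$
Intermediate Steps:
$V{\left(o,h \right)} = h^{2}$
$s{\left(m,a \right)} = \frac{m^{2}}{a}$
$S{\left(Y,R \right)} = \frac{16 R}{7}$ ($S{\left(Y,R \right)} = \frac{\left(-4\right)^{2}}{7} R = \frac{1}{7} \cdot 16 R = \frac{16 R}{7}$)
$S{\left(-77,48 \right)} - d{\left(-40 \right)} = \frac{16}{7} \cdot 48 - \frac{190}{-40} = \frac{768}{7} - 190 \left(- \frac{1}{40}\right) = \frac{768}{7} - - \frac{19}{4} = \frac{768}{7} + \frac{19}{4} = \frac{3205}{28}$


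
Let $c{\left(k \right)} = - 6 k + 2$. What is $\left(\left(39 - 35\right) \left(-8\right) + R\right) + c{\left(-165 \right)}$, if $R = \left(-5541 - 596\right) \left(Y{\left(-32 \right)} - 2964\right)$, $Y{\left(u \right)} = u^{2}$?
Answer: $11906740$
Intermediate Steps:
$c{\left(k \right)} = 2 - 6 k$
$R = 11905780$ ($R = \left(-5541 - 596\right) \left(\left(-32\right)^{2} - 2964\right) = - 6137 \left(1024 - 2964\right) = \left(-6137\right) \left(-1940\right) = 11905780$)
$\left(\left(39 - 35\right) \left(-8\right) + R\right) + c{\left(-165 \right)} = \left(\left(39 - 35\right) \left(-8\right) + 11905780\right) + \left(2 - -990\right) = \left(4 \left(-8\right) + 11905780\right) + \left(2 + 990\right) = \left(-32 + 11905780\right) + 992 = 11905748 + 992 = 11906740$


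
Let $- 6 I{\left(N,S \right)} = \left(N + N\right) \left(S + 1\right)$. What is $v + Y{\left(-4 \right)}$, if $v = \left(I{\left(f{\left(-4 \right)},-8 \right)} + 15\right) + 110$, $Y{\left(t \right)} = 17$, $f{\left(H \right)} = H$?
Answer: $\frac{398}{3} \approx 132.67$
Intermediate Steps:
$I{\left(N,S \right)} = - \frac{N \left(1 + S\right)}{3}$ ($I{\left(N,S \right)} = - \frac{\left(N + N\right) \left(S + 1\right)}{6} = - \frac{2 N \left(1 + S\right)}{6} = - \frac{N \left(1 + S\right)}{3}$)
$v = \frac{347}{3}$ ($v = \left(\left(- \frac{1}{3}\right) \left(-4\right) \left(1 - 8\right) + 15\right) + 110 = \left(\left(- \frac{1}{3}\right) \left(-4\right) \left(-7\right) + 15\right) + 110 = \left(- \frac{28}{3} + 15\right) + 110 = \frac{17}{3} + 110 = \frac{347}{3} \approx 115.67$)
$v + Y{\left(-4 \right)} = \frac{347}{3} + 17 = \frac{398}{3}$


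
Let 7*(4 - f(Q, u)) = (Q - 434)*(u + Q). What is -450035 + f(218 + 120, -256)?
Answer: -3142345/7 ≈ -4.4891e+5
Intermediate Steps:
f(Q, u) = 4 - (-434 + Q)*(Q + u)/7 (f(Q, u) = 4 - (Q - 434)*(u + Q)/7 = 4 - (-434 + Q)*(Q + u)/7)
-450035 + f(218 + 120, -256) = -450035 + (4 + 62*(218 + 120) + 62*(-256) - (218 + 120)²/7 - ⅐*(218 + 120)*(-256)) = -450035 + (4 + 62*338 - 15872 - ⅐*338² - ⅐*338*(-256)) = -450035 + (4 + 20956 - 15872 - ⅐*114244 + 86528/7) = -450035 + (4 + 20956 - 15872 - 114244/7 + 86528/7) = -450035 + 7900/7 = -3142345/7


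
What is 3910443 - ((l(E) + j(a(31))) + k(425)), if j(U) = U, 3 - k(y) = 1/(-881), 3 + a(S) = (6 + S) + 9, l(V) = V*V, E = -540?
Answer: 3188160156/881 ≈ 3.6188e+6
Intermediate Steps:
l(V) = V**2
a(S) = 12 + S (a(S) = -3 + ((6 + S) + 9) = -3 + (15 + S) = 12 + S)
k(y) = 2644/881 (k(y) = 3 - 1/(-881) = 3 - 1*(-1/881) = 3 + 1/881 = 2644/881)
3910443 - ((l(E) + j(a(31))) + k(425)) = 3910443 - (((-540)**2 + (12 + 31)) + 2644/881) = 3910443 - ((291600 + 43) + 2644/881) = 3910443 - (291643 + 2644/881) = 3910443 - 1*256940127/881 = 3910443 - 256940127/881 = 3188160156/881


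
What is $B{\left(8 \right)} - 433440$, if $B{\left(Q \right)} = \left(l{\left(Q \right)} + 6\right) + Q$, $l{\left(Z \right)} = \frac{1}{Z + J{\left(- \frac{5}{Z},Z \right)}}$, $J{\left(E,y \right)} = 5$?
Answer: $- \frac{5634537}{13} \approx -4.3343 \cdot 10^{5}$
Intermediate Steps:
$l{\left(Z \right)} = \frac{1}{5 + Z}$ ($l{\left(Z \right)} = \frac{1}{Z + 5} = \frac{1}{5 + Z}$)
$B{\left(Q \right)} = 6 + Q + \frac{1}{5 + Q}$ ($B{\left(Q \right)} = \left(\frac{1}{5 + Q} + 6\right) + Q = \left(6 + \frac{1}{5 + Q}\right) + Q = 6 + Q + \frac{1}{5 + Q}$)
$B{\left(8 \right)} - 433440 = \frac{1 + \left(5 + 8\right) \left(6 + 8\right)}{5 + 8} - 433440 = \frac{1 + 13 \cdot 14}{13} - 433440 = \frac{1 + 182}{13} - 433440 = \frac{1}{13} \cdot 183 - 433440 = \frac{183}{13} - 433440 = - \frac{5634537}{13}$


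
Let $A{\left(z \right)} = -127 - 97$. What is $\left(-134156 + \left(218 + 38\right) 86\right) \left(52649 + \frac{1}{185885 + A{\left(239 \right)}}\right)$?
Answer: $- \frac{17399261462200}{2947} \approx -5.9041 \cdot 10^{9}$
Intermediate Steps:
$A{\left(z \right)} = -224$
$\left(-134156 + \left(218 + 38\right) 86\right) \left(52649 + \frac{1}{185885 + A{\left(239 \right)}}\right) = \left(-134156 + \left(218 + 38\right) 86\right) \left(52649 + \frac{1}{185885 - 224}\right) = \left(-134156 + 256 \cdot 86\right) \left(52649 + \frac{1}{185661}\right) = \left(-134156 + 22016\right) \left(52649 + \frac{1}{185661}\right) = \left(-112140\right) \frac{9774865990}{185661} = - \frac{17399261462200}{2947}$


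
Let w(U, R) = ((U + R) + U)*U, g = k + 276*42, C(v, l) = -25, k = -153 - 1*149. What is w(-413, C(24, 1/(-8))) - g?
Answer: 340173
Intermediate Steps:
k = -302 (k = -153 - 149 = -302)
g = 11290 (g = -302 + 276*42 = -302 + 11592 = 11290)
w(U, R) = U*(R + 2*U) (w(U, R) = ((R + U) + U)*U = (R + 2*U)*U = U*(R + 2*U))
w(-413, C(24, 1/(-8))) - g = -413*(-25 + 2*(-413)) - 1*11290 = -413*(-25 - 826) - 11290 = -413*(-851) - 11290 = 351463 - 11290 = 340173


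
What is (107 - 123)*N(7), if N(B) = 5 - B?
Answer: 32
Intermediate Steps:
(107 - 123)*N(7) = (107 - 123)*(5 - 1*7) = -16*(5 - 7) = -16*(-2) = 32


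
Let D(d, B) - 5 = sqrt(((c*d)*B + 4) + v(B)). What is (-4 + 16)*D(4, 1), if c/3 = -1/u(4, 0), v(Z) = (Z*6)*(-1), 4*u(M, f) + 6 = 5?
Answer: 60 + 12*sqrt(46) ≈ 141.39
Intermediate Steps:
u(M, f) = -1/4 (u(M, f) = -3/2 + (1/4)*5 = -3/2 + 5/4 = -1/4)
v(Z) = -6*Z (v(Z) = (6*Z)*(-1) = -6*Z)
c = 12 (c = 3*(-1/(-1/4)) = 3*(-1*(-4)) = 3*4 = 12)
D(d, B) = 5 + sqrt(4 - 6*B + 12*B*d) (D(d, B) = 5 + sqrt(((12*d)*B + 4) - 6*B) = 5 + sqrt((12*B*d + 4) - 6*B) = 5 + sqrt((4 + 12*B*d) - 6*B) = 5 + sqrt(4 - 6*B + 12*B*d))
(-4 + 16)*D(4, 1) = (-4 + 16)*(5 + sqrt(4 - 6*1 + 12*1*4)) = 12*(5 + sqrt(4 - 6 + 48)) = 12*(5 + sqrt(46)) = 60 + 12*sqrt(46)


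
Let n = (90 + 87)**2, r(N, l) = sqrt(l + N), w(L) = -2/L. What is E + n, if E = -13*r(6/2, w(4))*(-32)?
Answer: 31329 + 208*sqrt(10) ≈ 31987.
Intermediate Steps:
r(N, l) = sqrt(N + l)
E = 208*sqrt(10) (E = -13*sqrt(6/2 - 2/4)*(-32) = -13*sqrt(6*(1/2) - 2*1/4)*(-32) = -13*sqrt(3 - 1/2)*(-32) = -13*sqrt(10)/2*(-32) = 208*sqrt(10) ≈ 657.75)
n = 31329 (n = 177**2 = 31329)
E + n = 208*sqrt(10) + 31329 = 31329 + 208*sqrt(10)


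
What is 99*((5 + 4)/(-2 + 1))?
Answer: -891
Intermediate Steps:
99*((5 + 4)/(-2 + 1)) = 99*(9/(-1)) = 99*(9*(-1)) = 99*(-9) = -891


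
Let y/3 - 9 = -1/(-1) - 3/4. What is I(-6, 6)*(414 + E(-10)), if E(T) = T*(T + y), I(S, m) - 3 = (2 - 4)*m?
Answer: -4257/2 ≈ -2128.5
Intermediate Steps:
I(S, m) = 3 - 2*m (I(S, m) = 3 + (2 - 4)*m = 3 - 2*m)
y = 111/4 (y = 27 + 3*(-1/(-1) - 3/4) = 27 + 3*(-1*(-1) - 3*1/4) = 27 + 3*(1 - 3/4) = 27 + 3*(1/4) = 27 + 3/4 = 111/4 ≈ 27.750)
E(T) = T*(111/4 + T) (E(T) = T*(T + 111/4) = T*(111/4 + T))
I(-6, 6)*(414 + E(-10)) = (3 - 2*6)*(414 + (1/4)*(-10)*(111 + 4*(-10))) = (3 - 12)*(414 + (1/4)*(-10)*(111 - 40)) = -9*(414 + (1/4)*(-10)*71) = -9*(414 - 355/2) = -9*473/2 = -4257/2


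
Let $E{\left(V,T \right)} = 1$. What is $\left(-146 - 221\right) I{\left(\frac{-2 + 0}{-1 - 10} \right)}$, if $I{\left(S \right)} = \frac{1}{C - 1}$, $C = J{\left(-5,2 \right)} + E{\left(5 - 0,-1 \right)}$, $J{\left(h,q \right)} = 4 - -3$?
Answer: $- \frac{367}{7} \approx -52.429$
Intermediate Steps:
$J{\left(h,q \right)} = 7$ ($J{\left(h,q \right)} = 4 + 3 = 7$)
$C = 8$ ($C = 7 + 1 = 8$)
$I{\left(S \right)} = \frac{1}{7}$ ($I{\left(S \right)} = \frac{1}{8 - 1} = \frac{1}{7}$)
$\left(-146 - 221\right) I{\left(\frac{-2 + 0}{-1 - 10} \right)} = \left(-146 - 221\right) \frac{1}{7} = \left(-367\right) \frac{1}{7} = - \frac{367}{7}$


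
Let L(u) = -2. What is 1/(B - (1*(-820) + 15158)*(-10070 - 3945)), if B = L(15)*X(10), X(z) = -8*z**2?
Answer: 1/200948670 ≈ 4.9764e-9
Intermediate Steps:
B = 1600 (B = -(-16)*10**2 = -(-16)*100 = -2*(-800) = 1600)
1/(B - (1*(-820) + 15158)*(-10070 - 3945)) = 1/(1600 - (1*(-820) + 15158)*(-10070 - 3945)) = 1/(1600 - (-820 + 15158)*(-14015)) = 1/(1600 - 14338*(-14015)) = 1/(1600 - 1*(-200947070)) = 1/(1600 + 200947070) = 1/200948670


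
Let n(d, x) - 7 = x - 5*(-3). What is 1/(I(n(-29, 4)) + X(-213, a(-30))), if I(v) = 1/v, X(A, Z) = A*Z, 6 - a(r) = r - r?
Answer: -26/33227 ≈ -0.00078250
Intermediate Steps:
n(d, x) = 22 + x (n(d, x) = 7 + (x - 5*(-3)) = 7 + (x + 15) = 7 + (15 + x) = 22 + x)
a(r) = 6 (a(r) = 6 - (r - r) = 6 - 1*0 = 6 + 0 = 6)
1/(I(n(-29, 4)) + X(-213, a(-30))) = 1/(1/(22 + 4) - 213*6) = 1/(1/26 - 1278) = 1/(-33227/26) = -26/33227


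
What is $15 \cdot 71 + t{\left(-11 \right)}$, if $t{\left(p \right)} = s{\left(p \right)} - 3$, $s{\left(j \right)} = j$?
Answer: $1051$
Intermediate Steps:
$t{\left(p \right)} = -3 + p$ ($t{\left(p \right)} = p - 3 = -3 + p$)
$15 \cdot 71 + t{\left(-11 \right)} = 15 \cdot 71 - 14 = 1065 - 14 = 1051$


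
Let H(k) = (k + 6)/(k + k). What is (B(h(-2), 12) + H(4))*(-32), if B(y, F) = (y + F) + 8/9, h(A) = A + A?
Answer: -2920/9 ≈ -324.44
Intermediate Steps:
h(A) = 2*A
B(y, F) = 8/9 + F + y (B(y, F) = (F + y) + 8*(⅑) = (F + y) + 8/9 = 8/9 + F + y)
H(k) = (6 + k)/(2*k) (H(k) = (6 + k)/((2*k)) = (6 + k)*(1/(2*k)) = (6 + k)/(2*k))
(B(h(-2), 12) + H(4))*(-32) = ((8/9 + 12 + 2*(-2)) + (½)*(6 + 4)/4)*(-32) = ((8/9 + 12 - 4) + (½)*(¼)*10)*(-32) = (80/9 + 5/4)*(-32) = (365/36)*(-32) = -2920/9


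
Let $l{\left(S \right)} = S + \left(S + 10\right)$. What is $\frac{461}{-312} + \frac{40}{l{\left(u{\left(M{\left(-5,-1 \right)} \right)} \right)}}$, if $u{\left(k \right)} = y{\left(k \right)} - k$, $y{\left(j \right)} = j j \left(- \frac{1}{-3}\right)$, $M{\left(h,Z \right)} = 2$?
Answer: $\frac{979}{312} \approx 3.1378$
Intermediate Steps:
$y{\left(j \right)} = \frac{j^{2}}{3}$ ($y{\left(j \right)} = j^{2} \left(\left(-1\right) \left(- \frac{1}{3}\right)\right) = j^{2} \cdot \frac{1}{3} = \frac{j^{2}}{3}$)
$u{\left(k \right)} = - k + \frac{k^{2}}{3}$ ($u{\left(k \right)} = \frac{k^{2}}{3} - k = - k + \frac{k^{2}}{3}$)
$l{\left(S \right)} = 10 + 2 S$ ($l{\left(S \right)} = S + \left(10 + S\right) = 10 + 2 S$)
$\frac{461}{-312} + \frac{40}{l{\left(u{\left(M{\left(-5,-1 \right)} \right)} \right)}} = \frac{461}{-312} + \frac{40}{10 + 2 \cdot \frac{1}{3} \cdot 2 \left(-3 + 2\right)} = 461 \left(- \frac{1}{312}\right) + \frac{40}{10 + 2 \cdot \frac{1}{3} \cdot 2 \left(-1\right)} = - \frac{461}{312} + \frac{40}{10 + 2 \left(- \frac{2}{3}\right)} = - \frac{461}{312} + \frac{40}{10 - \frac{4}{3}} = - \frac{461}{312} + \frac{40}{\frac{26}{3}} = - \frac{461}{312} + 40 \cdot \frac{3}{26} = - \frac{461}{312} + \frac{60}{13} = \frac{979}{312}$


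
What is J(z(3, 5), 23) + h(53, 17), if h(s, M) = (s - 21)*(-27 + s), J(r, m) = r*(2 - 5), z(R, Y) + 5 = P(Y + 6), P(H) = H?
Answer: 814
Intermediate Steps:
z(R, Y) = 1 + Y (z(R, Y) = -5 + (Y + 6) = -5 + (6 + Y) = 1 + Y)
J(r, m) = -3*r (J(r, m) = r*(-3) = -3*r)
h(s, M) = (-27 + s)*(-21 + s) (h(s, M) = (-21 + s)*(-27 + s) = (-27 + s)*(-21 + s))
J(z(3, 5), 23) + h(53, 17) = -3*(1 + 5) + (567 + 53² - 48*53) = -3*6 + (567 + 2809 - 2544) = -18 + 832 = 814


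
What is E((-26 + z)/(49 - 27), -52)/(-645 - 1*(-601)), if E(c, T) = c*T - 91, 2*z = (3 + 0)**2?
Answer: 221/242 ≈ 0.91322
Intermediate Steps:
z = 9/2 (z = (3 + 0)**2/2 = (1/2)*3**2 = (1/2)*9 = 9/2 ≈ 4.5000)
E(c, T) = -91 + T*c (E(c, T) = T*c - 91 = -91 + T*c)
E((-26 + z)/(49 - 27), -52)/(-645 - 1*(-601)) = (-91 - 52*(-26 + 9/2)/(49 - 27))/(-645 - 1*(-601)) = (-91 - (-1118)/22)/(-645 + 601) = (-91 - (-1118)/22)/(-44) = (-91 - 52*(-43/44))*(-1/44) = (-91 + 559/11)*(-1/44) = -442/11*(-1/44) = 221/242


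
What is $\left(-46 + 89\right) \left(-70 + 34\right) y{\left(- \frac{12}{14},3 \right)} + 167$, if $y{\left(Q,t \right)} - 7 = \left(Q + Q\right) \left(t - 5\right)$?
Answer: $- \frac{111835}{7} \approx -15976.0$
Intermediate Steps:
$y{\left(Q,t \right)} = 7 + 2 Q \left(-5 + t\right)$ ($y{\left(Q,t \right)} = 7 + \left(Q + Q\right) \left(t - 5\right) = 7 + 2 Q \left(-5 + t\right)$)
$\left(-46 + 89\right) \left(-70 + 34\right) y{\left(- \frac{12}{14},3 \right)} + 167 = \left(-46 + 89\right) \left(-70 + 34\right) \left(7 - 10 \left(- \frac{12}{14}\right) + 2 \left(- \frac{12}{14}\right) 3\right) + 167 = 43 \left(-36\right) \left(7 - 10 \left(\left(-12\right) \frac{1}{14}\right) + 2 \left(\left(-12\right) \frac{1}{14}\right) 3\right) + 167 = - 1548 \left(7 - - \frac{60}{7} + 2 \left(- \frac{6}{7}\right) 3\right) + 167 = - 1548 \left(7 + \frac{60}{7} - \frac{36}{7}\right) + 167 = \left(-1548\right) \frac{73}{7} + 167 = - \frac{113004}{7} + 167 = - \frac{111835}{7}$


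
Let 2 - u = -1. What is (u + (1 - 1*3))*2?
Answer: 2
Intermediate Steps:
u = 3 (u = 2 - 1*(-1) = 2 + 1 = 3)
(u + (1 - 1*3))*2 = (3 + (1 - 1*3))*2 = (3 + (1 - 3))*2 = (3 - 2)*2 = 1*2 = 2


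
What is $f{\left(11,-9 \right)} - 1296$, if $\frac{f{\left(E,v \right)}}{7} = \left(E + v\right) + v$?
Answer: $-1345$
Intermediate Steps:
$f{\left(E,v \right)} = 7 E + 14 v$ ($f{\left(E,v \right)} = 7 \left(\left(E + v\right) + v\right) = 7 \left(E + 2 v\right) = 7 E + 14 v$)
$f{\left(11,-9 \right)} - 1296 = \left(7 \cdot 11 + 14 \left(-9\right)\right) - 1296 = \left(77 - 126\right) - 1296 = -49 - 1296 = -1345$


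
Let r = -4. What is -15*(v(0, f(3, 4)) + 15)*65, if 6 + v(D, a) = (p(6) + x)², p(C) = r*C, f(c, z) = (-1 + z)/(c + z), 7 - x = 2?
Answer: -360750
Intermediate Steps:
x = 5 (x = 7 - 1*2 = 7 - 2 = 5)
f(c, z) = (-1 + z)/(c + z)
p(C) = -4*C
v(D, a) = 355 (v(D, a) = -6 + (-4*6 + 5)² = -6 + (-24 + 5)² = -6 + (-19)² = -6 + 361 = 355)
-15*(v(0, f(3, 4)) + 15)*65 = -15*(355 + 15)*65 = -15*370*65 = -5550*65 = -360750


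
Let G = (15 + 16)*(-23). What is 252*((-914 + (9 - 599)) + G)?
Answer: -558684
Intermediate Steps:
G = -713 (G = 31*(-23) = -713)
252*((-914 + (9 - 599)) + G) = 252*((-914 + (9 - 599)) - 713) = 252*((-914 - 590) - 713) = 252*(-1504 - 713) = 252*(-2217) = -558684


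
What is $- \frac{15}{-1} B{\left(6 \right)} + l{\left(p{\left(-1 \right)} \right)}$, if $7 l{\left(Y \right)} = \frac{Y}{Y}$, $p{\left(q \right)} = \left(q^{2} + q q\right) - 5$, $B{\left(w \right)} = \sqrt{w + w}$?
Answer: $\frac{1}{7} + 30 \sqrt{3} \approx 52.104$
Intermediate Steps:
$B{\left(w \right)} = \sqrt{2} \sqrt{w}$ ($B{\left(w \right)} = \sqrt{2 w} = \sqrt{2} \sqrt{w}$)
$p{\left(q \right)} = -5 + 2 q^{2}$ ($p{\left(q \right)} = \left(q^{2} + q^{2}\right) - 5 = 2 q^{2} - 5 = -5 + 2 q^{2}$)
$l{\left(Y \right)} = \frac{1}{7}$ ($l{\left(Y \right)} = \frac{\frac{1}{Y} Y}{7} = \frac{1}{7} \cdot 1 = \frac{1}{7}$)
$- \frac{15}{-1} B{\left(6 \right)} + l{\left(p{\left(-1 \right)} \right)} = - \frac{15}{-1} \sqrt{2} \sqrt{6} + \frac{1}{7} = \left(-15\right) \left(-1\right) 2 \sqrt{3} + \frac{1}{7} = 15 \cdot 2 \sqrt{3} + \frac{1}{7} = 30 \sqrt{3} + \frac{1}{7} = \frac{1}{7} + 30 \sqrt{3}$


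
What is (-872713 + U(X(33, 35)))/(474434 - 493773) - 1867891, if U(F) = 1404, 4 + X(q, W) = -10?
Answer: -36122272740/19339 ≈ -1.8678e+6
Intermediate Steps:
X(q, W) = -14 (X(q, W) = -4 - 10 = -14)
(-872713 + U(X(33, 35)))/(474434 - 493773) - 1867891 = (-872713 + 1404)/(474434 - 493773) - 1867891 = -871309/(-19339) - 1867891 = -871309*(-1/19339) - 1867891 = 871309/19339 - 1867891 = -36122272740/19339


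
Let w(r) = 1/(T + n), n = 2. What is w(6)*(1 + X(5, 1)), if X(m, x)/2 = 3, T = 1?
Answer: 7/3 ≈ 2.3333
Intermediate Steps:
X(m, x) = 6 (X(m, x) = 2*3 = 6)
w(r) = 1/3 (w(r) = 1/(1 + 2) = 1/3)
w(6)*(1 + X(5, 1)) = (1 + 6)/3 = (1/3)*7 = 7/3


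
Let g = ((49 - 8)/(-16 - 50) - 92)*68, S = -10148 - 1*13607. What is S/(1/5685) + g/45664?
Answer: -101752104390721/753456 ≈ -1.3505e+8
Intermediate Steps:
S = -23755 (S = -10148 - 13607 = -23755)
g = -207842/33 (g = (41/(-66) - 92)*68 = (41*(-1/66) - 92)*68 = (-41/66 - 92)*68 = -6113/66*68 = -207842/33 ≈ -6298.2)
S/(1/5685) + g/45664 = -23755/(1/5685) - 207842/33/45664 = -23755/1/5685 - 207842/33*1/45664 = -23755*5685 - 103921/753456 = -135047175 - 103921/753456 = -101752104390721/753456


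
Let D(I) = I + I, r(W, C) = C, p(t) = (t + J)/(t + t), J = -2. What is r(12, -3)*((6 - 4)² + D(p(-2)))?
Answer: -18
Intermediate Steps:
p(t) = (-2 + t)/(2*t) (p(t) = (t - 2)/(t + t) = (-2 + t)/((2*t)) = (-2 + t)*(1/(2*t)) = (-2 + t)/(2*t))
D(I) = 2*I
r(12, -3)*((6 - 4)² + D(p(-2))) = -3*((6 - 4)² + 2*((½)*(-2 - 2)/(-2))) = -3*(2² + 2*((½)*(-½)*(-4))) = -3*(4 + 2*1) = -3*(4 + 2) = -3*6 = -18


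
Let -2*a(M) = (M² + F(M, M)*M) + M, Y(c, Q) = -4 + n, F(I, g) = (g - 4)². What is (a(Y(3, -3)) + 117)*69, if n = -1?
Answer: 42711/2 ≈ 21356.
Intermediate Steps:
F(I, g) = (-4 + g)²
Y(c, Q) = -5 (Y(c, Q) = -4 - 1 = -5)
a(M) = -M/2 - M²/2 - M*(-4 + M)²/2 (a(M) = -((M² + (-4 + M)²*M) + M)/2 = -((M² + M*(-4 + M)²) + M)/2 = -(M + M² + M*(-4 + M)²)/2 = -M/2 - M²/2 - M*(-4 + M)²/2)
(a(Y(3, -3)) + 117)*69 = ((½)*(-5)*(-17 - 1*(-5)² + 7*(-5)) + 117)*69 = ((½)*(-5)*(-17 - 1*25 - 35) + 117)*69 = ((½)*(-5)*(-17 - 25 - 35) + 117)*69 = ((½)*(-5)*(-77) + 117)*69 = (385/2 + 117)*69 = (619/2)*69 = 42711/2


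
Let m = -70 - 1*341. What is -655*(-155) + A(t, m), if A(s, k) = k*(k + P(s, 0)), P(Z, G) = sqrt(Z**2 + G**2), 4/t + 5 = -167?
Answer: 11628767/43 ≈ 2.7044e+5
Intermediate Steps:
t = -1/43 (t = 4/(-5 - 167) = 4/(-172) = 4*(-1/172) = -1/43 ≈ -0.023256)
P(Z, G) = sqrt(G**2 + Z**2)
m = -411 (m = -70 - 341 = -411)
A(s, k) = k*(k + sqrt(s**2)) (A(s, k) = k*(k + sqrt(0**2 + s**2)) = k*(k + sqrt(0 + s**2)) = k*(k + sqrt(s**2)))
-655*(-155) + A(t, m) = -655*(-155) - 411*(-411 + sqrt((-1/43)**2)) = 101525 - 411*(-411 + sqrt(1/1849)) = 101525 - 411*(-411 + 1/43) = 101525 - 411*(-17672/43) = 101525 + 7263192/43 = 11628767/43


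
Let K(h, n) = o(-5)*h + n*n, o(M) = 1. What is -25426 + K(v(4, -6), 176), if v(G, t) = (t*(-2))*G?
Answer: 5598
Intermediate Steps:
v(G, t) = -2*G*t (v(G, t) = (-2*t)*G = -2*G*t)
K(h, n) = h + n² (K(h, n) = 1*h + n*n = h + n²)
-25426 + K(v(4, -6), 176) = -25426 + (-2*4*(-6) + 176²) = -25426 + (48 + 30976) = -25426 + 31024 = 5598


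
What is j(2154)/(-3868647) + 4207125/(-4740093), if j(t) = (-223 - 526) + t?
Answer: -1809171260060/2037527396019 ≈ -0.88793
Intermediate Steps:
j(t) = -749 + t
j(2154)/(-3868647) + 4207125/(-4740093) = (-749 + 2154)/(-3868647) + 4207125/(-4740093) = 1405*(-1/3868647) + 4207125*(-1/4740093) = -1405/3868647 - 1402375/1580031 = -1809171260060/2037527396019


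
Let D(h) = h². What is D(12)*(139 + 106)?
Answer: 35280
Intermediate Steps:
D(12)*(139 + 106) = 12²*(139 + 106) = 144*245 = 35280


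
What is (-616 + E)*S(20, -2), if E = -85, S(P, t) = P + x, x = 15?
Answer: -24535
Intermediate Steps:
S(P, t) = 15 + P (S(P, t) = P + 15 = 15 + P)
(-616 + E)*S(20, -2) = (-616 - 85)*(15 + 20) = -701*35 = -24535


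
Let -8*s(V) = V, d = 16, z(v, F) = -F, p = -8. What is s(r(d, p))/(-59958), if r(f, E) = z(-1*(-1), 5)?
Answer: -5/479664 ≈ -1.0424e-5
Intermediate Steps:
r(f, E) = -5 (r(f, E) = -1*5 = -5)
s(V) = -V/8
s(r(d, p))/(-59958) = -⅛*(-5)/(-59958) = (5/8)*(-1/59958) = -5/479664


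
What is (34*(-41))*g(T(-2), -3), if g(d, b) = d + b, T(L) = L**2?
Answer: -1394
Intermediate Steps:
g(d, b) = b + d
(34*(-41))*g(T(-2), -3) = (34*(-41))*(-3 + (-2)**2) = -1394*(-3 + 4) = -1394*1 = -1394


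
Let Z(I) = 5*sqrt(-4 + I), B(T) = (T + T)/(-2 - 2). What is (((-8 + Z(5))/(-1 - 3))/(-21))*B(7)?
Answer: 1/8 ≈ 0.12500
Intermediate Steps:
B(T) = -T/2 (B(T) = (2*T)/(-4) = (2*T)*(-1/4) = -T/2)
(((-8 + Z(5))/(-1 - 3))/(-21))*B(7) = (((-8 + 5*sqrt(-4 + 5))/(-1 - 3))/(-21))*(-1/2*7) = -(-8 + 5*sqrt(1))/(21*(-4))*(-7/2) = -(-8 + 5*1)*(-1)/(21*4)*(-7/2) = -(-8 + 5)*(-1)/(21*4)*(-7/2) = -(-1)*(-1)/(7*4)*(-7/2) = -1/21*3/4*(-7/2) = -1/28*(-7/2) = 1/8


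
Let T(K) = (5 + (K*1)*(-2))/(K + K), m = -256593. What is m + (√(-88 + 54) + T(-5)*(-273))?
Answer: -512367/2 + I*√34 ≈ -2.5618e+5 + 5.831*I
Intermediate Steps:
T(K) = (5 - 2*K)/(2*K) (T(K) = (5 + K*(-2))/((2*K)) = (5 - 2*K)*(1/(2*K)) = (5 - 2*K)/(2*K))
m + (√(-88 + 54) + T(-5)*(-273)) = -256593 + (√(-88 + 54) + ((5/2 - 1*(-5))/(-5))*(-273)) = -256593 + (√(-34) - (5/2 + 5)/5*(-273)) = -256593 + (I*√34 - ⅕*15/2*(-273)) = -256593 + (I*√34 - 3/2*(-273)) = -256593 + (I*√34 + 819/2) = -256593 + (819/2 + I*√34) = -512367/2 + I*√34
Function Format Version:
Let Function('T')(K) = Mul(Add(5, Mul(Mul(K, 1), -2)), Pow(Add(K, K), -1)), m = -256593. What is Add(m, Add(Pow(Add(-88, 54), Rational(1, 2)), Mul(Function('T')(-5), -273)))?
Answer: Add(Rational(-512367, 2), Mul(I, Pow(34, Rational(1, 2)))) ≈ Add(-2.5618e+5, Mul(5.8310, I))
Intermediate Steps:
Function('T')(K) = Mul(Rational(1, 2), Pow(K, -1), Add(5, Mul(-2, K))) (Function('T')(K) = Mul(Add(5, Mul(K, -2)), Pow(Mul(2, K), -1)) = Mul(Add(5, Mul(-2, K)), Mul(Rational(1, 2), Pow(K, -1))) = Mul(Rational(1, 2), Pow(K, -1), Add(5, Mul(-2, K))))
Add(m, Add(Pow(Add(-88, 54), Rational(1, 2)), Mul(Function('T')(-5), -273))) = Add(-256593, Add(Pow(Add(-88, 54), Rational(1, 2)), Mul(Mul(Pow(-5, -1), Add(Rational(5, 2), Mul(-1, -5))), -273))) = Add(-256593, Add(Pow(-34, Rational(1, 2)), Mul(Mul(Rational(-1, 5), Add(Rational(5, 2), 5)), -273))) = Add(-256593, Add(Mul(I, Pow(34, Rational(1, 2))), Mul(Mul(Rational(-1, 5), Rational(15, 2)), -273))) = Add(-256593, Add(Mul(I, Pow(34, Rational(1, 2))), Mul(Rational(-3, 2), -273))) = Add(-256593, Add(Mul(I, Pow(34, Rational(1, 2))), Rational(819, 2))) = Add(-256593, Add(Rational(819, 2), Mul(I, Pow(34, Rational(1, 2))))) = Add(Rational(-512367, 2), Mul(I, Pow(34, Rational(1, 2))))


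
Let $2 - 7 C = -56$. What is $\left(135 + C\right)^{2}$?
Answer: $\frac{1006009}{49} \approx 20531.0$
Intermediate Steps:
$C = \frac{58}{7}$ ($C = \frac{2}{7} - -8 = \frac{2}{7} + 8 = \frac{58}{7} \approx 8.2857$)
$\left(135 + C\right)^{2} = \left(135 + \frac{58}{7}\right)^{2} = \left(\frac{1003}{7}\right)^{2} = \frac{1006009}{49}$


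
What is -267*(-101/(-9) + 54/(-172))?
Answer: -751427/258 ≈ -2912.5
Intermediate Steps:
-267*(-101/(-9) + 54/(-172)) = -267*(-101*(-⅑) + 54*(-1/172)) = -267*(101/9 - 27/86) = -267*8443/774 = -751427/258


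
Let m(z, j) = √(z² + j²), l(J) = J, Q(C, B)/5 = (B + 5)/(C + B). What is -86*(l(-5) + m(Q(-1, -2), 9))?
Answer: 430 - 86*√106 ≈ -455.42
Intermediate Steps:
Q(C, B) = 5*(5 + B)/(B + C) (Q(C, B) = 5*((B + 5)/(C + B)) = 5*((5 + B)/(B + C)) = 5*(5 + B)/(B + C))
m(z, j) = √(j² + z²)
-86*(l(-5) + m(Q(-1, -2), 9)) = -86*(-5 + √(9² + (5*(5 - 2)/(-2 - 1))²)) = -86*(-5 + √(81 + (5*3/(-3))²)) = -86*(-5 + √(81 + (5*(-⅓)*3)²)) = -86*(-5 + √(81 + (-5)²)) = -86*(-5 + √(81 + 25)) = -86*(-5 + √106) = 430 - 86*√106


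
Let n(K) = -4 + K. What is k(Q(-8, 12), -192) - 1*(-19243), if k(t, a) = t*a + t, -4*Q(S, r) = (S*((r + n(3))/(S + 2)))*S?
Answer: 40921/3 ≈ 13640.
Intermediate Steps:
Q(S, r) = -S²*(-1 + r)/(4*(2 + S)) (Q(S, r) = -S*((r + (-4 + 3))/(S + 2))*S/4 = -S*((r - 1)/(2 + S))*S/4 = -S*((-1 + r)/(2 + S))*S/4 = -S*(-1 + r)/(2 + S)*S/4 = -S²*(-1 + r)/(4*(2 + S)))
k(t, a) = t + a*t (k(t, a) = a*t + t = t + a*t)
k(Q(-8, 12), -192) - 1*(-19243) = ((¼)*(-8)²*(1 - 1*12)/(2 - 8))*(1 - 192) - 1*(-19243) = ((¼)*64*(1 - 12)/(-6))*(-191) + 19243 = ((¼)*64*(-⅙)*(-11))*(-191) + 19243 = (88/3)*(-191) + 19243 = -16808/3 + 19243 = 40921/3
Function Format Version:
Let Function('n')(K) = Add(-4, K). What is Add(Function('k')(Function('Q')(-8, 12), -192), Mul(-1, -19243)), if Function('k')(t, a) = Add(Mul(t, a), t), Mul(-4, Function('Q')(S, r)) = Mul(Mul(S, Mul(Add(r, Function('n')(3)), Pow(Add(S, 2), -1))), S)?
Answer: Rational(40921, 3) ≈ 13640.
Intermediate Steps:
Function('Q')(S, r) = Mul(Rational(-1, 4), Pow(S, 2), Pow(Add(2, S), -1), Add(-1, r)) (Function('Q')(S, r) = Mul(Rational(-1, 4), Mul(Mul(S, Mul(Add(r, Add(-4, 3)), Pow(Add(S, 2), -1))), S)) = Mul(Rational(-1, 4), Mul(Mul(S, Mul(Add(r, -1), Pow(Add(2, S), -1))), S)) = Mul(Rational(-1, 4), Mul(Mul(S, Mul(Add(-1, r), Pow(Add(2, S), -1))), S)) = Mul(Rational(-1, 4), Mul(Mul(S, Mul(Pow(Add(2, S), -1), Add(-1, r))), S)) = Mul(Rational(-1, 4), Mul(Mul(S, Pow(Add(2, S), -1), Add(-1, r)), S)) = Mul(Rational(-1, 4), Mul(Pow(S, 2), Pow(Add(2, S), -1), Add(-1, r))) = Mul(Rational(-1, 4), Pow(S, 2), Pow(Add(2, S), -1), Add(-1, r)))
Function('k')(t, a) = Add(t, Mul(a, t)) (Function('k')(t, a) = Add(Mul(a, t), t) = Add(t, Mul(a, t)))
Add(Function('k')(Function('Q')(-8, 12), -192), Mul(-1, -19243)) = Add(Mul(Mul(Rational(1, 4), Pow(-8, 2), Pow(Add(2, -8), -1), Add(1, Mul(-1, 12))), Add(1, -192)), Mul(-1, -19243)) = Add(Mul(Mul(Rational(1, 4), 64, Pow(-6, -1), Add(1, -12)), -191), 19243) = Add(Mul(Mul(Rational(1, 4), 64, Rational(-1, 6), -11), -191), 19243) = Add(Mul(Rational(88, 3), -191), 19243) = Add(Rational(-16808, 3), 19243) = Rational(40921, 3)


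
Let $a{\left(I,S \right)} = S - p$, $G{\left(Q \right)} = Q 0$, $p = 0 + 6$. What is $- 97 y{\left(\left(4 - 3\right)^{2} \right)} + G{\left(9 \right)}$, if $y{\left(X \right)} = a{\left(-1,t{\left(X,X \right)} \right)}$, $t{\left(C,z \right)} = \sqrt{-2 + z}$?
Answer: $582 - 97 i \approx 582.0 - 97.0 i$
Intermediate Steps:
$p = 6$
$G{\left(Q \right)} = 0$
$a{\left(I,S \right)} = -6 + S$ ($a{\left(I,S \right)} = S - 6 = -6 + S$)
$y{\left(X \right)} = -6 + \sqrt{-2 + X}$
$- 97 y{\left(\left(4 - 3\right)^{2} \right)} + G{\left(9 \right)} = - 97 \left(-6 + \sqrt{-2 + \left(4 - 3\right)^{2}}\right) + 0 = - 97 \left(-6 + \sqrt{-2 + 1^{2}}\right) + 0 = - 97 \left(-6 + \sqrt{-2 + 1}\right) + 0 = - 97 \left(-6 + \sqrt{-1}\right) + 0 = - 97 \left(-6 + i\right) + 0 = \left(582 - 97 i\right) + 0 = 582 - 97 i$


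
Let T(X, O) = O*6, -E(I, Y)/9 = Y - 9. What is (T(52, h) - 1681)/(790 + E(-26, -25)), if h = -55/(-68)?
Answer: -56989/37264 ≈ -1.5293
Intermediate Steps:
E(I, Y) = 81 - 9*Y (E(I, Y) = -9*(Y - 9) = -9*(-9 + Y) = 81 - 9*Y)
h = 55/68 (h = -55*(-1/68) = 55/68 ≈ 0.80882)
T(X, O) = 6*O
(T(52, h) - 1681)/(790 + E(-26, -25)) = (6*(55/68) - 1681)/(790 + (81 - 9*(-25))) = (165/34 - 1681)/(790 + (81 + 225)) = -56989/(34*(790 + 306)) = -56989/34/1096 = -56989/34*1/1096 = -56989/37264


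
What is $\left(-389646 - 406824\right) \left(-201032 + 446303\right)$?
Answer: $-195350993370$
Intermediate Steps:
$\left(-389646 - 406824\right) \left(-201032 + 446303\right) = \left(-796470\right) 245271 = -195350993370$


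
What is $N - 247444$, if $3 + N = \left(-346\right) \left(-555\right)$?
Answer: $-55417$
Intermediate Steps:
$N = 192027$ ($N = -3 - -192030 = -3 + 192030 = 192027$)
$N - 247444 = 192027 - 247444 = -55417$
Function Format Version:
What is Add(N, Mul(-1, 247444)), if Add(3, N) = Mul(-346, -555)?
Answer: -55417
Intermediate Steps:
N = 192027 (N = Add(-3, Mul(-346, -555)) = Add(-3, 192030) = 192027)
Add(N, Mul(-1, 247444)) = Add(192027, Mul(-1, 247444)) = Add(192027, -247444) = -55417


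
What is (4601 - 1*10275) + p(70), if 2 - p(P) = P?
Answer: -5742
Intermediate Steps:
p(P) = 2 - P
(4601 - 1*10275) + p(70) = (4601 - 1*10275) + (2 - 1*70) = (4601 - 10275) + (2 - 70) = -5674 - 68 = -5742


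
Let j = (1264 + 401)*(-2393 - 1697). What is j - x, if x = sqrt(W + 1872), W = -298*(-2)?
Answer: -6809850 - 2*sqrt(617) ≈ -6.8099e+6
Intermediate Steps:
W = 596
x = 2*sqrt(617) (x = sqrt(596 + 1872) = sqrt(2468) = 2*sqrt(617) ≈ 49.679)
j = -6809850 (j = 1665*(-4090) = -6809850)
j - x = -6809850 - 2*sqrt(617)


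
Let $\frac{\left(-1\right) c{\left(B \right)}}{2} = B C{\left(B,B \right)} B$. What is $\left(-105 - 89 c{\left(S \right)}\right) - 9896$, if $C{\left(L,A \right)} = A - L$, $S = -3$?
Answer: $-10001$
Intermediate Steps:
$c{\left(B \right)} = 0$ ($c{\left(B \right)} = - 2 B \left(B - B\right) B = - 2 B 0 B = - 2 \cdot 0 B = \left(-2\right) 0 = 0$)
$\left(-105 - 89 c{\left(S \right)}\right) - 9896 = \left(-105 - 0\right) - 9896 = \left(-105 + 0\right) - 9896 = -105 - 9896 = -10001$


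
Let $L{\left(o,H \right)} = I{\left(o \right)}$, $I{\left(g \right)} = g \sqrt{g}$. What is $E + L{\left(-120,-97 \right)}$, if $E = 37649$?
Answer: $37649 - 240 i \sqrt{30} \approx 37649.0 - 1314.5 i$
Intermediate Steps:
$I{\left(g \right)} = g^{\frac{3}{2}}$
$L{\left(o,H \right)} = o^{\frac{3}{2}}$
$E + L{\left(-120,-97 \right)} = 37649 + \left(-120\right)^{\frac{3}{2}} = 37649 - 240 i \sqrt{30}$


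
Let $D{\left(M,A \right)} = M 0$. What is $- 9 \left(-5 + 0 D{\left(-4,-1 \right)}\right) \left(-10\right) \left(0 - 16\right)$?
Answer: $7200$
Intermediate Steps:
$D{\left(M,A \right)} = 0$
$- 9 \left(-5 + 0 D{\left(-4,-1 \right)}\right) \left(-10\right) \left(0 - 16\right) = - 9 \left(-5 + 0 \cdot 0\right) \left(-10\right) \left(0 - 16\right) = - 9 \left(-5 + 0\right) \left(-10\right) \left(0 - 16\right) = \left(-9\right) \left(-5\right) \left(-10\right) \left(-16\right) = 45 \left(-10\right) \left(-16\right) = \left(-450\right) \left(-16\right) = 7200$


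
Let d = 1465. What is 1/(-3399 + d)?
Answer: -1/1934 ≈ -0.00051706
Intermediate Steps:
1/(-3399 + d) = 1/(-3399 + 1465) = 1/(-1934) = -1/1934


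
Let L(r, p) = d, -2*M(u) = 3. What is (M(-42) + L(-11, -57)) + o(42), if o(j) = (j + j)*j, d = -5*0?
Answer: 7053/2 ≈ 3526.5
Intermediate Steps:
M(u) = -3/2 (M(u) = -½*3 = -3/2)
d = 0
o(j) = 2*j² (o(j) = (2*j)*j = 2*j²)
L(r, p) = 0
(M(-42) + L(-11, -57)) + o(42) = (-3/2 + 0) + 2*42² = -3/2 + 2*1764 = -3/2 + 3528 = 7053/2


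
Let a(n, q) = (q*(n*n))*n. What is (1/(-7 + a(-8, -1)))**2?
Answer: 1/255025 ≈ 3.9212e-6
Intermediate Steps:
a(n, q) = q*n**3 (a(n, q) = (q*n**2)*n = q*n**3)
(1/(-7 + a(-8, -1)))**2 = (1/(-7 - 1*(-8)**3))**2 = (1/(-7 - 1*(-512)))**2 = (1/(-7 + 512))**2 = (1/505)**2 = 1/255025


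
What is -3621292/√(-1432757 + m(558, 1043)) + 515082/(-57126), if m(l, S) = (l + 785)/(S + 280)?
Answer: -85847/9521 + 19011783*I*√1421652126/236942021 ≈ -9.0166 + 3025.4*I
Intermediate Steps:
m(l, S) = (785 + l)/(280 + S)
-3621292/√(-1432757 + m(558, 1043)) + 515082/(-57126) = -3621292/√(-1432757 + (785 + 558)/(280 + 1043)) + 515082/(-57126) = -3621292/√(-1432757 + 1343/1323) + 515082*(-1/57126) = -3621292/√(-1432757 + (1/1323)*1343) - 85847/9521 = -3621292/√(-1432757 + 1343/1323) - 85847/9521 = -3621292*(-21*I*√1421652126/947768084) - 85847/9521 = -(-19011783)*I*√1421652126/236942021 - 85847/9521 = 19011783*I*√1421652126/236942021 - 85847/9521 = -85847/9521 + 19011783*I*√1421652126/236942021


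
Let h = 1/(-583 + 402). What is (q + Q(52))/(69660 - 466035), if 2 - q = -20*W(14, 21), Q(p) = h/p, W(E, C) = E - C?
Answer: 185551/532954500 ≈ 0.00034816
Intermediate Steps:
h = -1/181 (h = 1/(-181) = -1/181 ≈ -0.0055249)
Q(p) = -1/(181*p)
q = -138 (q = 2 - (-20)*(14 - 1*21) = 2 - (-20)*(14 - 21) = 2 - (-20)*(-7) = 2 - 1*140 = 2 - 140 = -138)
(q + Q(52))/(69660 - 466035) = (-138 - 1/181/52)/(69660 - 466035) = (-138 - 1/181*1/52)/(-396375) = (-138 - 1/9412)*(-1/396375) = -1298857/9412*(-1/396375) = 185551/532954500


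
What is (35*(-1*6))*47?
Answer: -9870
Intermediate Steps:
(35*(-1*6))*47 = (35*(-6))*47 = -210*47 = -9870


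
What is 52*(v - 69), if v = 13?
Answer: -2912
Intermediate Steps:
52*(v - 69) = 52*(13 - 69) = 52*(-56) = -2912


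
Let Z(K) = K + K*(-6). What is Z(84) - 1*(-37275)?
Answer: 36855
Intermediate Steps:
Z(K) = -5*K (Z(K) = K - 6*K = -5*K)
Z(84) - 1*(-37275) = -5*84 - 1*(-37275) = -420 + 37275 = 36855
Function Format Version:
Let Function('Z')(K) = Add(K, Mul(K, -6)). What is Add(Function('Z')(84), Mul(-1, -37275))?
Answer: 36855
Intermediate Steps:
Function('Z')(K) = Mul(-5, K) (Function('Z')(K) = Add(K, Mul(-6, K)) = Mul(-5, K))
Add(Function('Z')(84), Mul(-1, -37275)) = Add(Mul(-5, 84), Mul(-1, -37275)) = Add(-420, 37275) = 36855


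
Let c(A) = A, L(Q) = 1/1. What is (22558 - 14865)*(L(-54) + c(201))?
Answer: 1553986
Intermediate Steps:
L(Q) = 1
(22558 - 14865)*(L(-54) + c(201)) = (22558 - 14865)*(1 + 201) = 7693*202 = 1553986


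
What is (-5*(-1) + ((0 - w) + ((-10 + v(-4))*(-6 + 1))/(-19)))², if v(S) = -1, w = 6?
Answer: 5476/361 ≈ 15.169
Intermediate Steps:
(-5*(-1) + ((0 - w) + ((-10 + v(-4))*(-6 + 1))/(-19)))² = (-5*(-1) + ((0 - 1*6) + ((-10 - 1)*(-6 + 1))/(-19)))² = (5 + ((0 - 6) - 11*(-5)*(-1/19)))² = (5 + (-6 + 55*(-1/19)))² = (5 + (-6 - 55/19))² = (5 - 169/19)² = (-74/19)² = 5476/361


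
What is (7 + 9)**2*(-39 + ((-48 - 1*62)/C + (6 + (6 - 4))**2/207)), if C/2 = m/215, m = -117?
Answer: 42971648/2691 ≈ 15969.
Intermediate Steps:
C = -234/215 (C = 2*(-117/215) = -234/215 ≈ -1.0884)
(7 + 9)**2*(-39 + ((-48 - 1*62)/C + (6 + (6 - 4))**2/207)) = (7 + 9)**2*(-39 + ((-48 - 1*62)/(-234/215) + (6 + (6 - 4))**2/207)) = 16**2*(-39 + ((-48 - 62)*(-215/234) + (6 + 2)**2*(1/207))) = 256*(-39 + (-110*(-215/234) + 8**2*(1/207))) = 256*(-39 + (11825/117 + 64*(1/207))) = 256*(-39 + (11825/117 + 64/207)) = 256*(-39 + 272807/2691) = 256*(167858/2691) = 42971648/2691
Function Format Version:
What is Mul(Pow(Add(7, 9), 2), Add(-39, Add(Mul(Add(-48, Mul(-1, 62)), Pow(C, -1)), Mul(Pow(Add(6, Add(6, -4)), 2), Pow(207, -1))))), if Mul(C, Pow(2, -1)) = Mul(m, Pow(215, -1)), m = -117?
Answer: Rational(42971648, 2691) ≈ 15969.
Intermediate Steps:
C = Rational(-234, 215) (C = Mul(2, Mul(-117, Pow(215, -1))) = Mul(2, Mul(-117, Rational(1, 215))) = Mul(2, Rational(-117, 215)) = Rational(-234, 215) ≈ -1.0884)
Mul(Pow(Add(7, 9), 2), Add(-39, Add(Mul(Add(-48, Mul(-1, 62)), Pow(C, -1)), Mul(Pow(Add(6, Add(6, -4)), 2), Pow(207, -1))))) = Mul(Pow(Add(7, 9), 2), Add(-39, Add(Mul(Add(-48, Mul(-1, 62)), Pow(Rational(-234, 215), -1)), Mul(Pow(Add(6, Add(6, -4)), 2), Pow(207, -1))))) = Mul(Pow(16, 2), Add(-39, Add(Mul(Add(-48, -62), Rational(-215, 234)), Mul(Pow(Add(6, 2), 2), Rational(1, 207))))) = Mul(256, Add(-39, Add(Mul(-110, Rational(-215, 234)), Mul(Pow(8, 2), Rational(1, 207))))) = Mul(256, Add(-39, Add(Rational(11825, 117), Mul(64, Rational(1, 207))))) = Mul(256, Add(-39, Add(Rational(11825, 117), Rational(64, 207)))) = Mul(256, Add(-39, Rational(272807, 2691))) = Mul(256, Rational(167858, 2691)) = Rational(42971648, 2691)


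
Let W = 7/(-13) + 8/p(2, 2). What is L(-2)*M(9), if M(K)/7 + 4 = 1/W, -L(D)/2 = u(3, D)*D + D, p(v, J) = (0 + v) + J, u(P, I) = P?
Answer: -7056/19 ≈ -371.37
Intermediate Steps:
p(v, J) = J + v (p(v, J) = v + J = J + v)
L(D) = -8*D (L(D) = -2*(3*D + D) = -8*D)
W = 19/13 (W = 7/(-13) + 8/(2 + 2) = 7*(-1/13) + 8/4 = -7/13 + 8*(¼) = -7/13 + 2 = 19/13 ≈ 1.4615)
M(K) = -441/19 (M(K) = -28 + 7/(19/13) = -28 + 7*(13/19) = -28 + 91/19 = -441/19)
L(-2)*M(9) = -8*(-2)*(-441/19) = 16*(-441/19) = -7056/19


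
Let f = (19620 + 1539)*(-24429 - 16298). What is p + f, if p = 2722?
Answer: -861739871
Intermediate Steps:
f = -861742593 (f = 21159*(-40727) = -861742593)
p + f = 2722 - 861742593 = -861739871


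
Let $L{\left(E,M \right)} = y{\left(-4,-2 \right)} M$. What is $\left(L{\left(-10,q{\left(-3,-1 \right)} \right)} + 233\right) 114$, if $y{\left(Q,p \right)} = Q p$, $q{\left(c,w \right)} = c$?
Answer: $23826$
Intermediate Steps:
$L{\left(E,M \right)} = 8 M$ ($L{\left(E,M \right)} = \left(-4\right) \left(-2\right) M = 8 M$)
$\left(L{\left(-10,q{\left(-3,-1 \right)} \right)} + 233\right) 114 = \left(8 \left(-3\right) + 233\right) 114 = \left(-24 + 233\right) 114 = 209 \cdot 114 = 23826$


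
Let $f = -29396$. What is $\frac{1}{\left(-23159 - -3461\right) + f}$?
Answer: $- \frac{1}{49094} \approx -2.0369 \cdot 10^{-5}$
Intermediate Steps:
$\frac{1}{\left(-23159 - -3461\right) + f} = \frac{1}{\left(-23159 - -3461\right) - 29396} = \frac{1}{\left(-23159 + 3461\right) - 29396} = \frac{1}{-19698 - 29396} = \frac{1}{-49094} = - \frac{1}{49094}$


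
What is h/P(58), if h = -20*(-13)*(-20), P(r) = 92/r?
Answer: -75400/23 ≈ -3278.3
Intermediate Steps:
h = -5200 (h = 260*(-20) = -5200)
h/P(58) = -5200/(92/58) = -5200/(92*(1/58)) = -5200/46/29 = -5200*29/46 = -75400/23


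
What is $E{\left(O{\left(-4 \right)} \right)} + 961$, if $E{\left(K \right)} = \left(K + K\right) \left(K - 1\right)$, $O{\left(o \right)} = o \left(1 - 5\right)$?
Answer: $1441$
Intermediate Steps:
$O{\left(o \right)} = - 4 o$ ($O{\left(o \right)} = o \left(-4\right) = - 4 o$)
$E{\left(K \right)} = 2 K \left(-1 + K\right)$
$E{\left(O{\left(-4 \right)} \right)} + 961 = 2 \left(\left(-4\right) \left(-4\right)\right) \left(-1 - -16\right) + 961 = 2 \cdot 16 \left(-1 + 16\right) + 961 = 2 \cdot 16 \cdot 15 + 961 = 480 + 961 = 1441$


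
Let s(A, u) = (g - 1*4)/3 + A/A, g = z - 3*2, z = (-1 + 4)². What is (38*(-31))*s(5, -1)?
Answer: -2356/3 ≈ -785.33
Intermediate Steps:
z = 9 (z = 3² = 9)
g = 3 (g = 9 - 3*2 = 9 - 6 = 3)
s(A, u) = ⅔ (s(A, u) = (3 - 1*4)/3 + A/A = (3 - 4)*(⅓) + 1 = -1*⅓ + 1 = -⅓ + 1 = ⅔)
(38*(-31))*s(5, -1) = (38*(-31))*(⅔) = -1178*⅔ = -2356/3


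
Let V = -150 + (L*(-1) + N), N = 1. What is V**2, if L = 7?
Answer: 24336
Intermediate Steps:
V = -156 (V = -150 + (7*(-1) + 1) = -150 + (-7 + 1) = -150 - 6 = -156)
V**2 = (-156)**2 = 24336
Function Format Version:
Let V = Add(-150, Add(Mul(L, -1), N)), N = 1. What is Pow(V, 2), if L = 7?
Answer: 24336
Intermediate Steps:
V = -156 (V = Add(-150, Add(Mul(7, -1), 1)) = Add(-150, Add(-7, 1)) = Add(-150, -6) = -156)
Pow(V, 2) = Pow(-156, 2) = 24336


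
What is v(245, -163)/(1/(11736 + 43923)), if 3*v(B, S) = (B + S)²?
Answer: 124750372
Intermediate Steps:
v(B, S) = (B + S)²/3
v(245, -163)/(1/(11736 + 43923)) = ((245 - 163)²/3)/(1/(11736 + 43923)) = ((⅓)*82²)/(1/55659) = ((⅓)*6724)/(1/55659) = (6724/3)*55659 = 124750372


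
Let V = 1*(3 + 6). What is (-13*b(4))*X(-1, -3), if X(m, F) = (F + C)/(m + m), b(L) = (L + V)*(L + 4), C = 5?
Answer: 1352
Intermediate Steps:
V = 9 (V = 1*9 = 9)
b(L) = (4 + L)*(9 + L) (b(L) = (L + 9)*(L + 4) = (9 + L)*(4 + L) = (4 + L)*(9 + L))
X(m, F) = (5 + F)/(2*m) (X(m, F) = (F + 5)/(m + m) = (5 + F)/((2*m)) = (5 + F)*(1/(2*m)) = (5 + F)/(2*m))
(-13*b(4))*X(-1, -3) = (-13*(36 + 4² + 13*4))*((½)*(5 - 3)/(-1)) = (-13*(36 + 16 + 52))*((½)*(-1)*2) = -13*104*(-1) = -1352*(-1) = 1352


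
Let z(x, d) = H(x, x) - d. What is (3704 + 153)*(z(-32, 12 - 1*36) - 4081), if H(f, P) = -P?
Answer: -15524425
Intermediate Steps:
z(x, d) = -d - x (z(x, d) = -x - d = -d - x)
(3704 + 153)*(z(-32, 12 - 1*36) - 4081) = (3704 + 153)*((-(12 - 1*36) - 1*(-32)) - 4081) = 3857*((-(12 - 36) + 32) - 4081) = 3857*((-1*(-24) + 32) - 4081) = 3857*((24 + 32) - 4081) = 3857*(56 - 4081) = 3857*(-4025) = -15524425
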